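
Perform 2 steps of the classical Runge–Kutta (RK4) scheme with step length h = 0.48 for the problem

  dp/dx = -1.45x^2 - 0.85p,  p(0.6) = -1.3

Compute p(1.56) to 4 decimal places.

RK4: k1 = f(x_n, p_n); k2 = f(x_n + h/2, p_n + (h/2)·k1); k3 = f(x_n + h/2, p_n + (h/2)·k2); k4 = f(x_n + h, p_n + h·k3); p_{n+1} = p_n + (h/6)·(k1 + 2k2 + 2k3 + k4).
x=0.600000, p=-1.300000:
  k1 = f(0.600000, -1.300000) = 0.583000
  k2 = f(0.840000, -1.160080) = -0.037052
  k3 = f(0.840000, -1.308892) = 0.089439
  k4 = f(1.080000, -1.257069) = -0.622771
  p ← -1.300000 + (0.48/6)·(k1 + 2k2 + 2k3 + k4) = -1.294800
x=1.080000, p=-1.294800:
  k1 = f(1.080000, -1.294800) = -0.590700
  k2 = f(1.320000, -1.436568) = -1.305397
  k3 = f(1.320000, -1.608095) = -1.159599
  k4 = f(1.560000, -1.851407) = -1.955024
  p ← -1.294800 + (0.48/6)·(k1 + 2k2 + 2k3 + k4) = -1.892857
p(1.56) ≈ -1.8929

-1.8929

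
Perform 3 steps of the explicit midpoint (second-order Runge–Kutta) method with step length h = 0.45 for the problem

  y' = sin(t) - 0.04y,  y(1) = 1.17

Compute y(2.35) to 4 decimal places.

2.3280

Midpoint: k1 = f(t_n, y_n); k2 = f(t_n + h/2, y_n + (h/2)·k1); y_{n+1} = y_n + h·k2.
t=1.000000, y=1.170000:
  k1 = f(1.000000, 1.170000) = 0.794671
  k2 = f(1.225000, 1.348801) = 0.886854
  y ← 1.170000 + 0.45·0.886854 = 1.569084
t=1.450000, y=1.569084:
  k1 = f(1.450000, 1.569084) = 0.929950
  k2 = f(1.675000, 1.778323) = 0.923443
  y ← 1.569084 + 0.45·0.923443 = 1.984633
t=1.900000, y=1.984633:
  k1 = f(1.900000, 1.984633) = 0.866915
  k2 = f(2.125000, 2.179689) = 0.763132
  y ← 1.984633 + 0.45·0.763132 = 2.328043
y(2.35) ≈ 2.3280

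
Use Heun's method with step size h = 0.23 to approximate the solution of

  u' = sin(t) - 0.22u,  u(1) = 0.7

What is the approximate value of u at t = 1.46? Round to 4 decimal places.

1.0402

Heun: k1 = f(t_n, u_n); k2 = f(t_n + h, u_n + h·k1); u_{n+1} = u_n + (h/2)·(k1 + k2).
t=1.000000, u=0.700000:
  k1 = f(1.000000, 0.700000) = 0.687471
  k2 = f(1.230000, 0.858118) = 0.753703
  u ← 0.700000 + (0.23/2)·(0.687471 + 0.753703) = 0.865735
t=1.230000, u=0.865735:
  k1 = f(1.230000, 0.865735) = 0.752027
  k2 = f(1.460000, 1.038701) = 0.765354
  u ← 0.865735 + (0.23/2)·(0.752027 + 0.765354) = 1.040234
u(1.46) ≈ 1.0402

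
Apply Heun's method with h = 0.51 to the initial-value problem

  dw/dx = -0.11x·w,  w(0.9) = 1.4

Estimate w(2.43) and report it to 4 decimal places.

Heun: k1 = f(x_n, w_n); k2 = f(x_n + h, w_n + h·k1); w_{n+1} = w_n + (h/2)·(k1 + k2).
x=0.900000, w=1.400000:
  k1 = f(0.900000, 1.400000) = -0.138600
  k2 = f(1.410000, 1.329314) = -0.206177
  w ← 1.400000 + (0.51/2)·(-0.138600 + (-0.206177)) = 1.312082
x=1.410000, w=1.312082:
  k1 = f(1.410000, 1.312082) = -0.203504
  k2 = f(1.920000, 1.208295) = -0.255192
  w ← 1.312082 + (0.51/2)·(-0.203504 + (-0.255192)) = 1.195115
x=1.920000, w=1.195115:
  k1 = f(1.920000, 1.195115) = -0.252408
  k2 = f(2.430000, 1.066386) = -0.285045
  w ← 1.195115 + (0.51/2)·(-0.252408 + (-0.285045)) = 1.058064
w(2.43) ≈ 1.0581

1.0581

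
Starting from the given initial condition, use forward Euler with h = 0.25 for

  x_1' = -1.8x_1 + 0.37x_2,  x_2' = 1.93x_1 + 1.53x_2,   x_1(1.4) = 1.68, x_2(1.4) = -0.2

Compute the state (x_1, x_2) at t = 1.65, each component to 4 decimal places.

Euler on (x_1,x_2): x_1_{n+1} = x_1_n + h·x_1', x_2_{n+1} = x_2_n + h·x_2'.
1.400000: (1.680000, -0.200000); f=(-3.098000, 2.936400) → (0.905500, 0.534100)
(x_1(1.65), x_2(1.65)) ≈ (0.9055, 0.5341)

0.9055, 0.5341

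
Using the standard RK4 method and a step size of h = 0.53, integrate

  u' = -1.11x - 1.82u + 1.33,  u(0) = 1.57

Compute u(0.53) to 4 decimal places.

RK4: k1 = f(x_n, u_n); k2 = f(x_n + h/2, u_n + (h/2)·k1); k3 = f(x_n + h/2, u_n + (h/2)·k2); k4 = f(x_n + h, u_n + h·k3); u_{n+1} = u_n + (h/6)·(k1 + 2k2 + 2k3 + k4).
x=0.000000, u=1.570000:
  k1 = f(0.000000, 1.570000) = -1.527400
  k2 = f(0.265000, 1.165239) = -1.084885
  k3 = f(0.265000, 1.282505) = -1.298310
  k4 = f(0.530000, 0.881896) = -0.863350
  u ← 1.570000 + (0.53/6)·(k1 + 2k2 + 2k3 + k4) = 0.937786
u(0.53) ≈ 0.9378

0.9378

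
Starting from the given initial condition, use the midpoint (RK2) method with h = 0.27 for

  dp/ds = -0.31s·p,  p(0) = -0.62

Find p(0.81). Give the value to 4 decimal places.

Midpoint: k1 = f(s_n, p_n); k2 = f(s_n + h/2, p_n + (h/2)·k1); p_{n+1} = p_n + h·k2.
s=0.000000, p=-0.620000:
  k1 = f(0.000000, -0.620000) = 0.000000
  k2 = f(0.135000, -0.620000) = 0.025947
  p ← -0.620000 + 0.27·0.025947 = -0.612994
s=0.270000, p=-0.612994:
  k1 = f(0.270000, -0.612994) = 0.051308
  k2 = f(0.405000, -0.606068) = 0.076092
  p ← -0.612994 + 0.27·0.076092 = -0.592450
s=0.540000, p=-0.592450:
  k1 = f(0.540000, -0.592450) = 0.099176
  k2 = f(0.675000, -0.579061) = 0.121168
  p ← -0.592450 + 0.27·0.121168 = -0.559734
p(0.81) ≈ -0.5597

-0.5597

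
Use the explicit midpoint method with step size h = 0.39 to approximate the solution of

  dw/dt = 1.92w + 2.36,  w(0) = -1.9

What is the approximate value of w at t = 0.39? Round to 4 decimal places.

-2.5904

Midpoint: k1 = f(t_n, w_n); k2 = f(t_n + h/2, w_n + (h/2)·k1); w_{n+1} = w_n + h·k2.
t=0.000000, w=-1.900000:
  k1 = f(0.000000, -1.900000) = -1.288000
  k2 = f(0.195000, -2.151160) = -1.770227
  w ← -1.900000 + 0.39·(-1.770227) = -2.590389
w(0.39) ≈ -2.5904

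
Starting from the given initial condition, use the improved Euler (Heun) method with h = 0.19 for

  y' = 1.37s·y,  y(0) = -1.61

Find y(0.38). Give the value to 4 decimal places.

Heun: k1 = f(s_n, y_n); k2 = f(s_n + h, y_n + h·k1); y_{n+1} = y_n + (h/2)·(k1 + k2).
s=0.000000, y=-1.610000:
  k1 = f(0.000000, -1.610000) = 0.000000
  k2 = f(0.190000, -1.610000) = -0.419083
  y ← -1.610000 + (0.19/2)·(0.000000 + (-0.419083)) = -1.649813
s=0.190000, y=-1.649813:
  k1 = f(0.190000, -1.649813) = -0.429446
  k2 = f(0.380000, -1.731408) = -0.901371
  y ← -1.649813 + (0.19/2)·(-0.429446 + (-0.901371)) = -1.776241
y(0.38) ≈ -1.7762

-1.7762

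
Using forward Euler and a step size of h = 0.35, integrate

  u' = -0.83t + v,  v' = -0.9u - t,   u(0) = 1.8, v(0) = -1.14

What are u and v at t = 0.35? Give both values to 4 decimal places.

1.4010, -1.7070

Euler on (u,v): u_{n+1} = u_n + h·u', v_{n+1} = v_n + h·v'.
0.000000: (1.800000, -1.140000); f=(-1.140000, -1.620000) → (1.401000, -1.707000)
(u(0.35), v(0.35)) ≈ (1.4010, -1.7070)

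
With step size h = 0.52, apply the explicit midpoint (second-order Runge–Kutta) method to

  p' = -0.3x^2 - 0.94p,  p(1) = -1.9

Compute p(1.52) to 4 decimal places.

Midpoint: k1 = f(x_n, p_n); k2 = f(x_n + h/2, p_n + (h/2)·k1); p_{n+1} = p_n + h·k2.
x=1.000000, p=-1.900000:
  k1 = f(1.000000, -1.900000) = 1.486000
  k2 = f(1.260000, -1.513640) = 0.946542
  p ← -1.900000 + 0.52·0.946542 = -1.407798
p(1.52) ≈ -1.4078

-1.4078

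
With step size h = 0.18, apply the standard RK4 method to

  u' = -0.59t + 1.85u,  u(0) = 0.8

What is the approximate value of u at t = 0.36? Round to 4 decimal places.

1.5087

RK4: k1 = f(t_n, u_n); k2 = f(t_n + h/2, u_n + (h/2)·k1); k3 = f(t_n + h/2, u_n + (h/2)·k2); k4 = f(t_n + h, u_n + h·k3); u_{n+1} = u_n + (h/6)·(k1 + 2k2 + 2k3 + k4).
t=0.000000, u=0.800000:
  k1 = f(0.000000, 0.800000) = 1.480000
  k2 = f(0.090000, 0.933200) = 1.673320
  k3 = f(0.090000, 0.950599) = 1.705508
  k4 = f(0.180000, 1.106991) = 1.941734
  u ← 0.800000 + (0.18/6)·(k1 + 2k2 + 2k3 + k4) = 1.105382
t=0.180000, u=1.105382:
  k1 = f(0.180000, 1.105382) = 1.938756
  k2 = f(0.270000, 1.279870) = 2.208459
  k3 = f(0.270000, 1.304143) = 2.253365
  k4 = f(0.360000, 1.510987) = 2.582927
  u ← 1.105382 + (0.18/6)·(k1 + 2k2 + 2k3 + k4) = 1.508742
u(0.36) ≈ 1.5087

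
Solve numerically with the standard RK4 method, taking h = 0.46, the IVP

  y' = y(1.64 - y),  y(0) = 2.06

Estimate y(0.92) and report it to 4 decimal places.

1.7186

RK4: k1 = f(t_n, y_n); k2 = f(t_n + h/2, y_n + (h/2)·k1); k3 = f(t_n + h/2, y_n + (h/2)·k2); k4 = f(t_n + h, y_n + h·k3); y_{n+1} = y_n + (h/6)·(k1 + 2k2 + 2k3 + k4).
t=0.000000, y=2.060000:
  k1 = f(0.000000, 2.060000) = -0.865200
  k2 = f(0.230000, 1.861004) = -0.411289
  k3 = f(0.230000, 1.965403) = -0.639549
  k4 = f(0.460000, 1.765807) = -0.222152
  y ← 2.060000 + (0.46/6)·(k1 + 2k2 + 2k3 + k4) = 1.815508
t=0.460000, y=1.815508:
  k1 = f(0.460000, 1.815508) = -0.318636
  k2 = f(0.690000, 1.742222) = -0.178093
  k3 = f(0.690000, 1.774547) = -0.238759
  k4 = f(0.920000, 1.705679) = -0.112027
  y ← 1.815508 + (0.46/6)·(k1 + 2k2 + 2k3 + k4) = 1.718573
y(0.92) ≈ 1.7186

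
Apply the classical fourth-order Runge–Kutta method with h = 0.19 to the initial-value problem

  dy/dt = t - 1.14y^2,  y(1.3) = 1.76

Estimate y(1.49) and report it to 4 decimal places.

RK4: k1 = f(t_n, y_n); k2 = f(t_n + h/2, y_n + (h/2)·k1); k3 = f(t_n + h/2, y_n + (h/2)·k2); k4 = f(t_n + h, y_n + h·k3); y_{n+1} = y_n + (h/6)·(k1 + 2k2 + 2k3 + k4).
t=1.300000, y=1.760000:
  k1 = f(1.300000, 1.760000) = -2.231264
  k2 = f(1.395000, 1.548030) = -1.336892
  k3 = f(1.395000, 1.632995) = -1.645008
  k4 = f(1.490000, 1.447449) = -0.898422
  y ← 1.760000 + (0.19/6)·(k1 + 2k2 + 2k3 + k4) = 1.472040
y(1.49) ≈ 1.4720

1.4720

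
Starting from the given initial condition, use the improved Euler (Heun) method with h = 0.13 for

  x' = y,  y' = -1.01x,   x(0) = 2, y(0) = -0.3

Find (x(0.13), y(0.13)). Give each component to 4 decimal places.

1.9439, -0.5600

Heun on (x,y): k1 = f(t_n, state_n); k2 = f(t_n + h, state_n + h·k1); state_{n+1} = state_n + (h/2)·(k1 + k2).
0.000000: (2.000000, -0.300000)
  k1 = (-0.300000, -2.020000)
  predictor → (1.961000, -0.562600)
  k2 = (-0.562600, -1.980610)
  → (1.943931, -0.560040)
(x(0.13), y(0.13)) ≈ (1.9439, -0.5600)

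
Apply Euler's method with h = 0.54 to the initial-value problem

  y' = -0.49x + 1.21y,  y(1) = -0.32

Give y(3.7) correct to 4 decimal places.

Euler: y_{n+1} = y_n + h·f(x_n, y_n).
x=1.000000, y=-0.320000: f=-0.877200 → y ← -0.320000 + 0.54·(-0.877200) = -0.793688
x=1.540000, y=-0.793688: f=-1.714962 → y ← -0.793688 + 0.54·(-1.714962) = -1.719768
x=2.080000, y=-1.719768: f=-3.100119 → y ← -1.719768 + 0.54·(-3.100119) = -3.393832
x=2.620000, y=-3.393832: f=-5.390337 → y ← -3.393832 + 0.54·(-5.390337) = -6.304614
x=3.160000, y=-6.304614: f=-9.176983 → y ← -6.304614 + 0.54·(-9.176983) = -11.260184
y(3.7) ≈ -11.2602

-11.2602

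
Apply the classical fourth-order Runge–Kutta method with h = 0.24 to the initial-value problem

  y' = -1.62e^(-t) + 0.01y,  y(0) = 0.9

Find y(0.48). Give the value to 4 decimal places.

0.2852

RK4: k1 = f(t_n, y_n); k2 = f(t_n + h/2, y_n + (h/2)·k1); k3 = f(t_n + h/2, y_n + (h/2)·k2); k4 = f(t_n + h, y_n + h·k3); y_{n+1} = y_n + (h/6)·(k1 + 2k2 + 2k3 + k4).
t=0.000000, y=0.900000:
  k1 = f(0.000000, 0.900000) = -1.611000
  k2 = f(0.120000, 0.706680) = -1.429744
  k3 = f(0.120000, 0.728431) = -1.429527
  k4 = f(0.240000, 0.556914) = -1.268768
  y ← 0.900000 + (0.24/6)·(k1 + 2k2 + 2k3 + k4) = 0.556068
t=0.240000, y=0.556068:
  k1 = f(0.240000, 0.556068) = -1.268776
  k2 = f(0.360000, 0.403814) = -1.126198
  k3 = f(0.360000, 0.420924) = -1.126026
  k4 = f(0.480000, 0.285821) = -0.999571
  y ← 0.556068 + (0.24/6)·(k1 + 2k2 + 2k3 + k4) = 0.285156
y(0.48) ≈ 0.2852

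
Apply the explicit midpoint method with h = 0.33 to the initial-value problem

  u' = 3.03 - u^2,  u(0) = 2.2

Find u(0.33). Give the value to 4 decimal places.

Midpoint: k1 = f(x_n, u_n); k2 = f(x_n + h/2, u_n + (h/2)·k1); u_{n+1} = u_n + h·k2.
x=0.000000, u=2.200000:
  k1 = f(0.000000, 2.200000) = -1.810000
  k2 = f(0.165000, 1.901350) = -0.585132
  u ← 2.200000 + 0.33·(-0.585132) = 2.006906
u(0.33) ≈ 2.0069

2.0069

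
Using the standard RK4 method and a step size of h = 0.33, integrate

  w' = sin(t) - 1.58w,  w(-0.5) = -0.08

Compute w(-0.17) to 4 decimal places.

-0.1280

RK4: k1 = f(t_n, w_n); k2 = f(t_n + h/2, w_n + (h/2)·k1); k3 = f(t_n + h/2, w_n + (h/2)·k2); k4 = f(t_n + h, w_n + h·k3); w_{n+1} = w_n + (h/6)·(k1 + 2k2 + 2k3 + k4).
t=-0.500000, w=-0.080000:
  k1 = f(-0.500000, -0.080000) = -0.353026
  k2 = f(-0.335000, -0.138249) = -0.110335
  k3 = f(-0.335000, -0.098205) = -0.173605
  k4 = f(-0.170000, -0.137290) = 0.047735
  w ← -0.080000 + (0.33/6)·(k1 + 2k2 + 2k3 + k4) = -0.128024
w(-0.17) ≈ -0.1280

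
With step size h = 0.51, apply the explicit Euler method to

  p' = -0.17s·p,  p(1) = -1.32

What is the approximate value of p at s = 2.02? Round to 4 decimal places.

-1.0477

Euler: p_{n+1} = p_n + h·f(s_n, p_n).
s=1.000000, p=-1.320000: f=0.224400 → p ← -1.320000 + 0.51·0.224400 = -1.205556
s=1.510000, p=-1.205556: f=0.309466 → p ← -1.205556 + 0.51·0.309466 = -1.047728
p(2.02) ≈ -1.0477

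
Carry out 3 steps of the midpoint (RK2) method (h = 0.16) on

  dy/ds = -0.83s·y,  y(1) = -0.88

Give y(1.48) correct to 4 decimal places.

-0.5367

Midpoint: k1 = f(s_n, y_n); k2 = f(s_n + h/2, y_n + (h/2)·k1); y_{n+1} = y_n + h·k2.
s=1.000000, y=-0.880000:
  k1 = f(1.000000, -0.880000) = 0.730400
  k2 = f(1.080000, -0.821568) = 0.736454
  y ← -0.880000 + 0.16·0.736454 = -0.762167
s=1.160000, y=-0.762167:
  k1 = f(1.160000, -0.762167) = 0.733815
  k2 = f(1.240000, -0.703462) = 0.724003
  y ← -0.762167 + 0.16·0.724003 = -0.646327
s=1.320000, y=-0.646327:
  k1 = f(1.320000, -0.646327) = 0.708116
  k2 = f(1.400000, -0.589678) = 0.685205
  y ← -0.646327 + 0.16·0.685205 = -0.536694
y(1.48) ≈ -0.5367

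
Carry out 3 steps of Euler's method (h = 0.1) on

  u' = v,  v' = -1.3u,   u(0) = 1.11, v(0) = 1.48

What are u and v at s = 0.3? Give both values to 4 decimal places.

Euler on (u,v): u_{n+1} = u_n + h·u', v_{n+1} = v_n + h·v'.
0.000000: (1.110000, 1.480000); f=(1.480000, -1.443000) → (1.258000, 1.335700)
0.100000: (1.258000, 1.335700); f=(1.335700, -1.635400) → (1.391570, 1.172160)
0.200000: (1.391570, 1.172160); f=(1.172160, -1.809041) → (1.508786, 0.991256)
(u(0.3), v(0.3)) ≈ (1.5088, 0.9913)

1.5088, 0.9913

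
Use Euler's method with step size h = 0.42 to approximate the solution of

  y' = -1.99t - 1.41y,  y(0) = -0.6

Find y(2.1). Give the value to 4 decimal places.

-1.9809

Euler: y_{n+1} = y_n + h·f(t_n, y_n).
t=0.000000, y=-0.600000: f=0.846000 → y ← -0.600000 + 0.42·0.846000 = -0.244680
t=0.420000, y=-0.244680: f=-0.490801 → y ← -0.244680 + 0.42·(-0.490801) = -0.450817
t=0.840000, y=-0.450817: f=-1.035949 → y ← -0.450817 + 0.42·(-1.035949) = -0.885915
t=1.260000, y=-0.885915: f=-1.258260 → y ← -0.885915 + 0.42·(-1.258260) = -1.414384
t=1.680000, y=-1.414384: f=-1.348918 → y ← -1.414384 + 0.42·(-1.348918) = -1.980930
y(2.1) ≈ -1.9809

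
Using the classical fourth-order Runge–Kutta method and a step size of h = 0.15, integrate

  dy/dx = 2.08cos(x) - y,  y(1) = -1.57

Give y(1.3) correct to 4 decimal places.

-0.9474

RK4: k1 = f(x_n, y_n); k2 = f(x_n + h/2, y_n + (h/2)·k1); k3 = f(x_n + h/2, y_n + (h/2)·k2); k4 = f(x_n + h, y_n + h·k3); y_{n+1} = y_n + (h/6)·(k1 + 2k2 + 2k3 + k4).
x=1.000000, y=-1.570000:
  k1 = f(1.000000, -1.570000) = 2.693829
  k2 = f(1.075000, -1.367963) = 2.357486
  k3 = f(1.075000, -1.393189) = 2.382712
  k4 = f(1.150000, -1.212593) = 2.062247
  y ← -1.570000 + (0.15/6)·(k1 + 2k2 + 2k3 + k4) = -1.214088
x=1.150000, y=-1.214088:
  k1 = f(1.150000, -1.214088) = 2.063742
  k2 = f(1.225000, -1.059308) = 1.764315
  k3 = f(1.225000, -1.081765) = 1.786772
  k4 = f(1.300000, -0.946072) = 1.502470
  y ← -1.214088 + (0.15/6)·(k1 + 2k2 + 2k3 + k4) = -0.947379
y(1.3) ≈ -0.9474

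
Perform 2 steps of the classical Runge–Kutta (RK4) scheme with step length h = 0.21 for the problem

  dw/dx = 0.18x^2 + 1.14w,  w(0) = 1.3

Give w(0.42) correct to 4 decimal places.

RK4: k1 = f(x_n, w_n); k2 = f(x_n + h/2, w_n + (h/2)·k1); k3 = f(x_n + h/2, w_n + (h/2)·k2); k4 = f(x_n + h, w_n + h·k3); w_{n+1} = w_n + (h/6)·(k1 + 2k2 + 2k3 + k4).
x=0.000000, w=1.300000:
  k1 = f(0.000000, 1.300000) = 1.482000
  k2 = f(0.105000, 1.455610) = 1.661380
  k3 = f(0.105000, 1.474445) = 1.682852
  k4 = f(0.210000, 1.653399) = 1.892813
  w ← 1.300000 + (0.21/6)·(k1 + 2k2 + 2k3 + k4) = 1.652215
x=0.210000, w=1.652215:
  k1 = f(0.210000, 1.652215) = 1.891463
  k2 = f(0.315000, 1.850818) = 2.127793
  k3 = f(0.315000, 1.875633) = 2.156082
  k4 = f(0.420000, 2.104992) = 2.431443
  w ← 1.652215 + (0.21/6)·(k1 + 2k2 + 2k3 + k4) = 2.103388
w(0.42) ≈ 2.1034

2.1034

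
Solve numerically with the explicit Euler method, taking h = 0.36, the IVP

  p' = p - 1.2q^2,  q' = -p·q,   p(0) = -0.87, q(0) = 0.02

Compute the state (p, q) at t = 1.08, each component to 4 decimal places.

-2.1898, 0.0592

Euler on (p,q): p_{n+1} = p_n + h·p', q_{n+1} = q_n + h·q'.
0.000000: (-0.870000, 0.020000); f=(-0.870480, 0.017400) → (-1.183373, 0.026264)
0.360000: (-1.183373, 0.026264); f=(-1.184201, 0.031080) → (-1.609685, 0.037453)
0.720000: (-1.609685, 0.037453); f=(-1.611368, 0.060287) → (-2.189778, 0.059156)
(p(1.08), q(1.08)) ≈ (-2.1898, 0.0592)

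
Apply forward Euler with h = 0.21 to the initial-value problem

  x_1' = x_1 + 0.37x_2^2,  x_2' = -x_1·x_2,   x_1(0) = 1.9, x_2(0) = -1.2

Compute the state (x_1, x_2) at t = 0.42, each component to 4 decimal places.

2.9576, -0.3561

Euler on (x_1,x_2): x_1_{n+1} = x_1_n + h·x_1', x_2_{n+1} = x_2_n + h·x_2'.
0.000000: (1.900000, -1.200000); f=(2.432800, 2.280000) → (2.410888, -0.721200)
0.210000: (2.410888, -0.721200); f=(2.603336, 1.738732) → (2.957589, -0.356066)
(x_1(0.42), x_2(0.42)) ≈ (2.9576, -0.3561)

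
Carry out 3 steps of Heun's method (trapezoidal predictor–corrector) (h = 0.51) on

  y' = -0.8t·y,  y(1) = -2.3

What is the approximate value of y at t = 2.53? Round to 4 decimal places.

-0.3745

Heun: k1 = f(t_n, y_n); k2 = f(t_n + h, y_n + h·k1); y_{n+1} = y_n + (h/2)·(k1 + k2).
t=1.000000, y=-2.300000:
  k1 = f(1.000000, -2.300000) = 1.840000
  k2 = f(1.510000, -1.361600) = 1.644813
  y ← -2.300000 + (0.51/2)·(1.840000 + 1.644813) = -1.411373
t=1.510000, y=-1.411373:
  k1 = f(1.510000, -1.411373) = 1.704938
  k2 = f(2.020000, -0.541854) = 0.875636
  y ← -1.411373 + (0.51/2)·(1.704938 + 0.875636) = -0.753326
t=2.020000, y=-0.753326:
  k1 = f(2.020000, -0.753326) = 1.217375
  k2 = f(2.530000, -0.132465) = 0.268109
  y ← -0.753326 + (0.51/2)·(1.217375 + 0.268109) = -0.374528
y(2.53) ≈ -0.3745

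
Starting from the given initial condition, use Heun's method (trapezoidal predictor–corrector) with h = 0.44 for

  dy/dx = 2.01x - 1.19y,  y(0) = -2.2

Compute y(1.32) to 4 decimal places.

0.6300

Heun: k1 = f(x_n, y_n); k2 = f(x_n + h, y_n + h·k1); y_{n+1} = y_n + (h/2)·(k1 + k2).
x=0.000000, y=-2.200000:
  k1 = f(0.000000, -2.200000) = 2.618000
  k2 = f(0.440000, -1.048080) = 2.131615
  y ← -2.200000 + (0.44/2)·(2.618000 + 2.131615) = -1.155085
x=0.440000, y=-1.155085:
  k1 = f(0.440000, -1.155085) = 2.258951
  k2 = f(0.880000, -0.161146) = 1.960564
  y ← -1.155085 + (0.44/2)·(2.258951 + 1.960564) = -0.226791
x=0.880000, y=-0.226791:
  k1 = f(0.880000, -0.226791) = 2.038682
  k2 = f(1.320000, 0.670229) = 1.855628
  y ← -0.226791 + (0.44/2)·(2.038682 + 1.855628) = 0.629957
y(1.32) ≈ 0.6300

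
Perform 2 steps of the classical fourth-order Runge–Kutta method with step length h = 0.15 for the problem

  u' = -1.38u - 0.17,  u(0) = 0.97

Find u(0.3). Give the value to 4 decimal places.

0.5994

RK4: k1 = f(x_n, u_n); k2 = f(x_n + h/2, u_n + (h/2)·k1); k3 = f(x_n + h/2, u_n + (h/2)·k2); k4 = f(x_n + h, u_n + h·k3); u_{n+1} = u_n + (h/6)·(k1 + 2k2 + 2k3 + k4).
x=0.000000, u=0.970000:
  k1 = f(0.000000, 0.970000) = -1.508600
  k2 = f(0.075000, 0.856855) = -1.352460
  k3 = f(0.075000, 0.868566) = -1.368620
  k4 = f(0.150000, 0.764707) = -1.225296
  u ← 0.970000 + (0.15/6)·(k1 + 2k2 + 2k3 + k4) = 0.765599
x=0.150000, u=0.765599:
  k1 = f(0.150000, 0.765599) = -1.226526
  k2 = f(0.225000, 0.673609) = -1.099581
  k3 = f(0.225000, 0.683130) = -1.112719
  k4 = f(0.300000, 0.598691) = -0.996193
  u ← 0.765599 + (0.15/6)·(k1 + 2k2 + 2k3 + k4) = 0.599416
u(0.3) ≈ 0.5994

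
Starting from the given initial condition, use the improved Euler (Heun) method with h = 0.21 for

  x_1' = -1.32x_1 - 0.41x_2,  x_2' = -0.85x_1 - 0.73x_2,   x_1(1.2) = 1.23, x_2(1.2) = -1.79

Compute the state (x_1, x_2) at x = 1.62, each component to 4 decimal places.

0.9366, -1.6415

Heun on (x_1,x_2): k1 = f(x_n, state_n); k2 = f(x_n + h, state_n + h·k1); state_{n+1} = state_n + (h/2)·(k1 + k2).
1.200000: (1.230000, -1.790000)
  k1 = (-0.889700, 0.261200)
  predictor → (1.043163, -1.735148)
  k2 = (-0.665564, 0.379969)
  → (1.066697, -1.722677)
1.410000: (1.066697, -1.722677)
  k1 = (-0.701743, 0.350862)
  predictor → (0.919331, -1.648996)
  k2 = (-0.537429, 0.422336)
  → (0.936584, -1.641491)
(x_1(1.62), x_2(1.62)) ≈ (0.9366, -1.6415)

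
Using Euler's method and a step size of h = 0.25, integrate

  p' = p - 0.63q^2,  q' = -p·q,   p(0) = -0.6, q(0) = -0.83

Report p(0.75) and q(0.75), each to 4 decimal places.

Euler on (p,q): p_{n+1} = p_n + h·p', q_{n+1} = q_n + h·q'.
0.000000: (-0.600000, -0.830000); f=(-1.034007, -0.498000) → (-0.858502, -0.954500)
0.250000: (-0.858502, -0.954500); f=(-1.432476, -0.819440) → (-1.216621, -1.159360)
0.500000: (-1.216621, -1.159360); f=(-2.063414, -1.410501) → (-1.732474, -1.511985)
(p(0.75), q(0.75)) ≈ (-1.7325, -1.5120)

-1.7325, -1.5120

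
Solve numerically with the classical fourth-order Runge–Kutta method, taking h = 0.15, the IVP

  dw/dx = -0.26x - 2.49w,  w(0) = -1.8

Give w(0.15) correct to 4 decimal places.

-1.2417

RK4: k1 = f(x_n, w_n); k2 = f(x_n + h/2, w_n + (h/2)·k1); k3 = f(x_n + h/2, w_n + (h/2)·k2); k4 = f(x_n + h, w_n + h·k3); w_{n+1} = w_n + (h/6)·(k1 + 2k2 + 2k3 + k4).
x=0.000000, w=-1.800000:
  k1 = f(0.000000, -1.800000) = 4.482000
  k2 = f(0.075000, -1.463850) = 3.625487
  k3 = f(0.075000, -1.528089) = 3.785440
  k4 = f(0.150000, -1.232184) = 3.029138
  w ← -1.800000 + (0.15/6)·(k1 + 2k2 + 2k3 + k4) = -1.241675
w(0.15) ≈ -1.2417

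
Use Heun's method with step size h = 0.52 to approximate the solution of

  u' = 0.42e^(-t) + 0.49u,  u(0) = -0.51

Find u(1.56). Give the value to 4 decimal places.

Heun: k1 = f(t_n, u_n); k2 = f(t_n + h, u_n + h·k1); u_{n+1} = u_n + (h/2)·(k1 + k2).
t=0.000000, u=-0.510000:
  k1 = f(0.000000, -0.510000) = 0.170100
  k2 = f(0.520000, -0.421548) = 0.043140
  u ← -0.510000 + (0.52/2)·(0.170100 + 0.043140) = -0.454558
t=0.520000, u=-0.454558:
  k1 = f(0.520000, -0.454558) = 0.026965
  k2 = f(1.040000, -0.440536) = -0.067411
  u ← -0.454558 + (0.52/2)·(0.026965 + (-0.067411)) = -0.465074
t=1.040000, u=-0.465074:
  k1 = f(1.040000, -0.465074) = -0.079435
  k2 = f(1.560000, -0.506380) = -0.159869
  u ← -0.465074 + (0.52/2)·(-0.079435 + (-0.159869)) = -0.527293
u(1.56) ≈ -0.5273

-0.5273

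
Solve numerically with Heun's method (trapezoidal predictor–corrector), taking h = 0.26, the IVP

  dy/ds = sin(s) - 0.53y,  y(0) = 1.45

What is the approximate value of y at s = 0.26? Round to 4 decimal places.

1.2974

Heun: k1 = f(s_n, y_n); k2 = f(s_n + h, y_n + h·k1); y_{n+1} = y_n + (h/2)·(k1 + k2).
s=0.000000, y=1.450000:
  k1 = f(0.000000, 1.450000) = -0.768500
  k2 = f(0.260000, 1.250190) = -0.405520
  y ← 1.450000 + (0.26/2)·(-0.768500 + (-0.405520)) = 1.297377
y(0.26) ≈ 1.2974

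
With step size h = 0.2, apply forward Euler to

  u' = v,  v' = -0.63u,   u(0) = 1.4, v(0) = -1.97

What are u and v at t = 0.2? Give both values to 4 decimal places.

Euler on (u,v): u_{n+1} = u_n + h·u', v_{n+1} = v_n + h·v'.
0.000000: (1.400000, -1.970000); f=(-1.970000, -0.882000) → (1.006000, -2.146400)
(u(0.2), v(0.2)) ≈ (1.0060, -2.1464)

1.0060, -2.1464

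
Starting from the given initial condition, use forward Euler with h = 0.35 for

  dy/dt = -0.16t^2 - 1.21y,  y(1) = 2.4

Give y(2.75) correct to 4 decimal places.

Euler: y_{n+1} = y_n + h·f(t_n, y_n).
t=1.000000, y=2.400000: f=-3.064000 → y ← 2.400000 + 0.35·(-3.064000) = 1.327600
t=1.350000, y=1.327600: f=-1.897996 → y ← 1.327600 + 0.35·(-1.897996) = 0.663301
t=1.700000, y=0.663301: f=-1.264995 → y ← 0.663301 + 0.35·(-1.264995) = 0.220553
t=2.050000, y=0.220553: f=-0.939269 → y ← 0.220553 + 0.35·(-0.939269) = -0.108191
t=2.400000, y=-0.108191: f=-0.790689 → y ← -0.108191 + 0.35·(-0.790689) = -0.384932
y(2.75) ≈ -0.3849

-0.3849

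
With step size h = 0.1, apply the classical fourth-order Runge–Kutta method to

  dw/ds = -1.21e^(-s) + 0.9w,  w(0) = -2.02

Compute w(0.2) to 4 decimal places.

-2.6594

RK4: k1 = f(s_n, w_n); k2 = f(s_n + h/2, w_n + (h/2)·k1); k3 = f(s_n + h/2, w_n + (h/2)·k2); k4 = f(s_n + h, w_n + h·k3); w_{n+1} = w_n + (h/6)·(k1 + 2k2 + 2k3 + k4).
s=0.000000, w=-2.020000:
  k1 = f(0.000000, -2.020000) = -3.028000
  k2 = f(0.050000, -2.171400) = -3.105248
  k3 = f(0.050000, -2.175262) = -3.108724
  k4 = f(0.100000, -2.330872) = -3.192638
  w ← -2.020000 + (0.1/6)·(k1 + 2k2 + 2k3 + k4) = -2.330810
s=0.100000, w=-2.330810:
  k1 = f(0.100000, -2.330810) = -3.192582
  k2 = f(0.150000, -2.490439) = -3.282852
  k3 = f(0.150000, -2.494952) = -3.286914
  k4 = f(0.200000, -2.659501) = -3.384215
  w ← -2.330810 + (0.1/6)·(k1 + 2k2 + 2k3 + k4) = -2.659415
w(0.2) ≈ -2.6594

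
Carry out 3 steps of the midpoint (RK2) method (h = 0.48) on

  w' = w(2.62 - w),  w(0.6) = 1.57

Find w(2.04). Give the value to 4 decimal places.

2.5246

Midpoint: k1 = f(s_n, w_n); k2 = f(s_n + h/2, w_n + (h/2)·k1); w_{n+1} = w_n + h·k2.
s=0.600000, w=1.570000:
  k1 = f(0.600000, 1.570000) = 1.648500
  k2 = f(0.840000, 1.965640) = 1.286236
  w ← 1.570000 + 0.48·1.286236 = 2.187393
s=1.080000, w=2.187393:
  k1 = f(1.080000, 2.187393) = 0.946281
  k2 = f(1.320000, 2.414501) = 0.496178
  w ← 2.187393 + 0.48·0.496178 = 2.425559
s=1.560000, w=2.425559:
  k1 = f(1.560000, 2.425559) = 0.471629
  k2 = f(1.800000, 2.538750) = 0.206274
  w ← 2.425559 + 0.48·0.206274 = 2.524570
w(2.04) ≈ 2.5246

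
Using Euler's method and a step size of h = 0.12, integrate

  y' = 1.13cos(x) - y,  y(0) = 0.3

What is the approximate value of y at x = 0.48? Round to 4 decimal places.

Euler: y_{n+1} = y_n + h·f(x_n, y_n).
x=0.000000, y=0.300000: f=0.830000 → y ← 0.300000 + 0.12·0.830000 = 0.399600
x=0.120000, y=0.399600: f=0.722274 → y ← 0.399600 + 0.12·0.722274 = 0.486273
x=0.240000, y=0.486273: f=0.611339 → y ← 0.486273 + 0.12·0.611339 = 0.559634
x=0.360000, y=0.559634: f=0.497930 → y ← 0.559634 + 0.12·0.497930 = 0.619385
y(0.48) ≈ 0.6194

0.6194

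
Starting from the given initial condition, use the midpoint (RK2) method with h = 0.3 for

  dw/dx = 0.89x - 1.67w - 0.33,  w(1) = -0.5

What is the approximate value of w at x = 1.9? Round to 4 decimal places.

0.3701

Midpoint: k1 = f(x_n, w_n); k2 = f(x_n + h/2, w_n + (h/2)·k1); w_{n+1} = w_n + h·k2.
x=1.000000, w=-0.500000:
  k1 = f(1.000000, -0.500000) = 1.395000
  k2 = f(1.150000, -0.290750) = 1.179052
  w ← -0.500000 + 0.3·1.179052 = -0.146284
x=1.300000, w=-0.146284:
  k1 = f(1.300000, -0.146284) = 1.071295
  k2 = f(1.450000, 0.014410) = 0.936435
  w ← -0.146284 + 0.3·0.936435 = 0.134646
x=1.600000, w=0.134646:
  k1 = f(1.600000, 0.134646) = 0.869141
  k2 = f(1.750000, 0.265017) = 0.784921
  w ← 0.134646 + 0.3·0.784921 = 0.370123
w(1.9) ≈ 0.3701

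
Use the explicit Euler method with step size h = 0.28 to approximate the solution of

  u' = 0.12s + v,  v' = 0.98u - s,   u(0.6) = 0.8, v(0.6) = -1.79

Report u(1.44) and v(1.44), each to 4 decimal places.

-0.6305, -2.2601

Euler on (u,v): u_{n+1} = u_n + h·u', v_{n+1} = v_n + h·v'.
0.600000: (0.800000, -1.790000); f=(-1.718000, 0.184000) → (0.318960, -1.738480)
0.880000: (0.318960, -1.738480); f=(-1.632880, -0.567419) → (-0.138246, -1.897357)
1.160000: (-0.138246, -1.897357); f=(-1.758157, -1.295481) → (-0.630530, -2.260092)
(u(1.44), v(1.44)) ≈ (-0.6305, -2.2601)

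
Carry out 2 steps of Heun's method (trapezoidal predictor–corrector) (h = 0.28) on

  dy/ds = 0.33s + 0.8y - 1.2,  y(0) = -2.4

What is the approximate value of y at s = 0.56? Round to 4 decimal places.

-4.5270

Heun: k1 = f(s_n, y_n); k2 = f(s_n + h, y_n + h·k1); y_{n+1} = y_n + (h/2)·(k1 + k2).
s=0.000000, y=-2.400000:
  k1 = f(0.000000, -2.400000) = -3.120000
  k2 = f(0.280000, -3.273600) = -3.726480
  y ← -2.400000 + (0.28/2)·(-3.120000 + (-3.726480)) = -3.358507
s=0.280000, y=-3.358507:
  k1 = f(0.280000, -3.358507) = -3.794406
  k2 = f(0.560000, -4.420941) = -4.551953
  y ← -3.358507 + (0.28/2)·(-3.794406 + (-4.551953)) = -4.526997
y(0.56) ≈ -4.5270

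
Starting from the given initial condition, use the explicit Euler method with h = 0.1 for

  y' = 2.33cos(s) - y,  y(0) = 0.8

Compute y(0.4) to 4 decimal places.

Euler: y_{n+1} = y_n + h·f(s_n, y_n).
s=0.000000, y=0.800000: f=1.530000 → y ← 0.800000 + 0.1·1.530000 = 0.953000
s=0.100000, y=0.953000: f=1.365360 → y ← 0.953000 + 0.1·1.365360 = 1.089536
s=0.200000, y=1.089536: f=1.194019 → y ← 1.089536 + 0.1·1.194019 = 1.208938
s=0.300000, y=1.208938: f=1.016996 → y ← 1.208938 + 0.1·1.016996 = 1.310637
y(0.4) ≈ 1.3106

1.3106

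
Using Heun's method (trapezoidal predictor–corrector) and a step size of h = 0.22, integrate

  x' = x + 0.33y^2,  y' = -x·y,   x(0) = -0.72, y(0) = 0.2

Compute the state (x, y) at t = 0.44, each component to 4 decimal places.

Heun on (x,y): k1 = f(t_n, state_n); k2 = f(t_n + h, state_n + h·k1); state_{n+1} = state_n + (h/2)·(k1 + k2).
0.000000: (-0.720000, 0.200000)
  k1 = (-0.706800, 0.144000)
  predictor → (-0.875496, 0.231680)
  k2 = (-0.857783, 0.202835)
  → (-0.892104, 0.238152)
0.220000: (-0.892104, 0.238152)
  k1 = (-0.873388, 0.212456)
  predictor → (-1.084249, 0.284892)
  k2 = (-1.057465, 0.308894)
  → (-1.104498, 0.295500)
(x(0.44), y(0.44)) ≈ (-1.1045, 0.2955)

-1.1045, 0.2955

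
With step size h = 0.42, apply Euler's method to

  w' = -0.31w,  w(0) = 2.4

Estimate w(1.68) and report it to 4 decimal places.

1.3737

Euler: w_{n+1} = w_n + h·f(t_n, w_n).
t=0.000000, w=2.400000: f=-0.744000 → w ← 2.400000 + 0.42·(-0.744000) = 2.087520
t=0.420000, w=2.087520: f=-0.647131 → w ← 2.087520 + 0.42·(-0.647131) = 1.815725
t=0.840000, w=1.815725: f=-0.562875 → w ← 1.815725 + 0.42·(-0.562875) = 1.579318
t=1.260000, w=1.579318: f=-0.489588 → w ← 1.579318 + 0.42·(-0.489588) = 1.373690
w(1.68) ≈ 1.3737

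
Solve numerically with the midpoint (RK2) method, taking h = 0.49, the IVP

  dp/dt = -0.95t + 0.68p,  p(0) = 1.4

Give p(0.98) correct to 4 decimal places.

Midpoint: k1 = f(t_n, p_n); k2 = f(t_n + h/2, p_n + (h/2)·k1); p_{n+1} = p_n + h·k2.
t=0.000000, p=1.400000:
  k1 = f(0.000000, 1.400000) = 0.952000
  k2 = f(0.245000, 1.633240) = 0.877853
  p ← 1.400000 + 0.49·0.877853 = 1.830148
t=0.490000, p=1.830148:
  k1 = f(0.490000, 1.830148) = 0.779001
  k2 = f(0.735000, 2.021003) = 0.676032
  p ← 1.830148 + 0.49·0.676032 = 2.161404
p(0.98) ≈ 2.1614

2.1614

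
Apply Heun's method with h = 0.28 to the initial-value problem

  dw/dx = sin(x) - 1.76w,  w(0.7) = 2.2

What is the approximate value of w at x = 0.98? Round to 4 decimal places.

Heun: k1 = f(x_n, w_n); k2 = f(x_n + h, w_n + h·k1); w_{n+1} = w_n + (h/2)·(k1 + k2).
x=0.700000, w=2.200000:
  k1 = f(0.700000, 2.200000) = -3.227782
  k2 = f(0.980000, 1.296221) = -1.450852
  w ← 2.200000 + (0.28/2)·(-3.227782 + (-1.450852)) = 1.544991
w(0.98) ≈ 1.5450

1.5450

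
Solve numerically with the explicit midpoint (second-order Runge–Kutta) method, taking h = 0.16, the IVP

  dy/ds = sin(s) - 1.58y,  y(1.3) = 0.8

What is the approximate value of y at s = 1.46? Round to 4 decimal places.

0.7609

Midpoint: k1 = f(s_n, y_n); k2 = f(s_n + h/2, y_n + (h/2)·k1); y_{n+1} = y_n + h·k2.
s=1.300000, y=0.800000:
  k1 = f(1.300000, 0.800000) = -0.300442
  k2 = f(1.380000, 0.775965) = -0.244171
  y ← 0.800000 + 0.16·(-0.244171) = 0.760933
y(1.46) ≈ 0.7609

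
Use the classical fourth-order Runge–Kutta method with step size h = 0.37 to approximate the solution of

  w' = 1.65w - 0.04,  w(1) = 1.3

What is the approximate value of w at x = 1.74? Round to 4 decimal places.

RK4: k1 = f(x_n, w_n); k2 = f(x_n + h/2, w_n + (h/2)·k1); k3 = f(x_n + h/2, w_n + (h/2)·k2); k4 = f(x_n + h, w_n + h·k3); w_{n+1} = w_n + (h/6)·(k1 + 2k2 + 2k3 + k4).
x=1.000000, w=1.300000:
  k1 = f(1.000000, 1.300000) = 2.105000
  k2 = f(1.185000, 1.689425) = 2.747551
  k3 = f(1.185000, 1.808297) = 2.943690
  k4 = f(1.370000, 2.389165) = 3.902123
  w ← 1.300000 + (0.37/6)·(k1 + 2k2 + 2k3 + k4) = 2.372359
x=1.370000, w=2.372359:
  k1 = f(1.370000, 2.372359) = 3.874392
  k2 = f(1.555000, 3.089122) = 5.057051
  k3 = f(1.555000, 3.307913) = 5.418057
  k4 = f(1.740000, 4.377040) = 7.182116
  w ← 2.372359 + (0.37/6)·(k1 + 2k2 + 2k3 + k4) = 4.346107
w(1.74) ≈ 4.3461

4.3461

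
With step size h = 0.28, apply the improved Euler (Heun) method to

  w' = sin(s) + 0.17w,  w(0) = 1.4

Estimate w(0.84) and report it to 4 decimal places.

1.9600

Heun: k1 = f(s_n, w_n); k2 = f(s_n + h, w_n + h·k1); w_{n+1} = w_n + (h/2)·(k1 + k2).
s=0.000000, w=1.400000:
  k1 = f(0.000000, 1.400000) = 0.238000
  k2 = f(0.280000, 1.466640) = 0.525684
  w ← 1.400000 + (0.28/2)·(0.238000 + 0.525684) = 1.506916
s=0.280000, w=1.506916:
  k1 = f(0.280000, 1.506916) = 0.532531
  k2 = f(0.560000, 1.656025) = 0.812710
  w ← 1.506916 + (0.28/2)·(0.532531 + 0.812710) = 1.695250
s=0.560000, w=1.695250:
  k1 = f(0.560000, 1.695250) = 0.819379
  k2 = f(0.840000, 1.924676) = 1.071838
  w ← 1.695250 + (0.28/2)·(0.819379 + 1.071838) = 1.960020
w(0.84) ≈ 1.9600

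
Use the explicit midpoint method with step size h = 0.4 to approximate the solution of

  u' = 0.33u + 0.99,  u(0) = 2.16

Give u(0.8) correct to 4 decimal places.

Midpoint: k1 = f(s_n, u_n); k2 = f(s_n + h/2, u_n + (h/2)·k1); u_{n+1} = u_n + h·k2.
s=0.000000, u=2.160000:
  k1 = f(0.000000, 2.160000) = 1.702800
  k2 = f(0.200000, 2.500560) = 1.815185
  u ← 2.160000 + 0.4·1.815185 = 2.886074
s=0.400000, u=2.886074:
  k1 = f(0.400000, 2.886074) = 1.942404
  k2 = f(0.600000, 3.274555) = 2.070603
  u ← 2.886074 + 0.4·2.070603 = 3.714315
u(0.8) ≈ 3.7143

3.7143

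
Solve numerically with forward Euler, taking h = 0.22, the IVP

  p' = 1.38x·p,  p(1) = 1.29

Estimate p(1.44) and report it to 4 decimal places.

Euler: p_{n+1} = p_n + h·f(x_n, p_n).
x=1.000000, p=1.290000: f=1.780200 → p ← 1.290000 + 0.22·1.780200 = 1.681644
x=1.220000, p=1.681644: f=2.831216 → p ← 1.681644 + 0.22·2.831216 = 2.304511
p(1.44) ≈ 2.3045

2.3045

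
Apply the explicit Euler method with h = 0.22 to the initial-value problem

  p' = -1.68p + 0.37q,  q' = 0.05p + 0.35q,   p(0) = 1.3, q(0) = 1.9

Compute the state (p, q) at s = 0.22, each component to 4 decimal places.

Euler on (p,q): p_{n+1} = p_n + h·p', q_{n+1} = q_n + h·q'.
0.000000: (1.300000, 1.900000); f=(-1.481000, 0.730000) → (0.974180, 2.060600)
(p(0.22), q(0.22)) ≈ (0.9742, 2.0606)

0.9742, 2.0606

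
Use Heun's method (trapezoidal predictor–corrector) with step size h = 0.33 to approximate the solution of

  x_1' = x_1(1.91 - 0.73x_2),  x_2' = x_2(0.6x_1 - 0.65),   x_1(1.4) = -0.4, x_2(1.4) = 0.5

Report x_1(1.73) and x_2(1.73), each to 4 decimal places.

-0.6666, 0.3676

Heun on (x_1,x_2): k1 = f(s_n, state_n); k2 = f(s_n + h, state_n + h·k1); state_{n+1} = state_n + (h/2)·(k1 + k2).
1.400000: (-0.400000, 0.500000)
  k1 = (-0.618000, -0.445000)
  predictor → (-0.603940, 0.353150)
  k2 = (-0.997830, -0.357516)
  → (-0.666612, 0.367585)
(x_1(1.73), x_2(1.73)) ≈ (-0.6666, 0.3676)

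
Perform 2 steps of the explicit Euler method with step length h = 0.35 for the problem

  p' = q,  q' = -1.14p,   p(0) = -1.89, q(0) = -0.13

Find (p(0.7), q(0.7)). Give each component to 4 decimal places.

Euler on (p,q): p_{n+1} = p_n + h·p', q_{n+1} = q_n + h·q'.
0.000000: (-1.890000, -0.130000); f=(-0.130000, 2.154600) → (-1.935500, 0.624110)
0.350000: (-1.935500, 0.624110); f=(0.624110, 2.206470) → (-1.717062, 1.396374)
(p(0.7), q(0.7)) ≈ (-1.7171, 1.3964)

-1.7171, 1.3964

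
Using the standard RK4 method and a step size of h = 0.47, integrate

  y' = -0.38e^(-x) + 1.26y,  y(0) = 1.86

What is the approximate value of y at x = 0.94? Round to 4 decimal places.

RK4: k1 = f(x_n, y_n); k2 = f(x_n + h/2, y_n + (h/2)·k1); k3 = f(x_n + h/2, y_n + (h/2)·k2); k4 = f(x_n + h, y_n + h·k3); y_{n+1} = y_n + (h/6)·(k1 + 2k2 + 2k3 + k4).
x=0.000000, y=1.860000:
  k1 = f(0.000000, 1.860000) = 1.963600
  k2 = f(0.235000, 2.321446) = 2.624605
  k3 = f(0.235000, 2.476782) = 2.820329
  k4 = f(0.470000, 3.185554) = 3.776298
  y ← 1.860000 + (0.47/6)·(k1 + 2k2 + 2k3 + k4) = 3.162665
x=0.470000, y=3.162665:
  k1 = f(0.470000, 3.162665) = 3.747457
  k2 = f(0.705000, 4.043317) = 4.906819
  k3 = f(0.705000, 4.315767) = 5.250106
  k4 = f(0.940000, 5.630215) = 6.945632
  y ← 3.162665 + (0.47/6)·(k1 + 2k2 + 2k3 + k4) = 5.591542
y(0.94) ≈ 5.5915

5.5915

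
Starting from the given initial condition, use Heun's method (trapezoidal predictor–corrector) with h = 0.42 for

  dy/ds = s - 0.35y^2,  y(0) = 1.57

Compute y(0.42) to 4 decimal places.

Heun: k1 = f(s_n, y_n); k2 = f(s_n + h, y_n + h·k1); y_{n+1} = y_n + (h/2)·(k1 + k2).
s=0.000000, y=1.570000:
  k1 = f(0.000000, 1.570000) = -0.862715
  k2 = f(0.420000, 1.207660) = -0.090455
  y ← 1.570000 + (0.42/2)·(-0.862715 + (-0.090455)) = 1.369834
y(0.42) ≈ 1.3698

1.3698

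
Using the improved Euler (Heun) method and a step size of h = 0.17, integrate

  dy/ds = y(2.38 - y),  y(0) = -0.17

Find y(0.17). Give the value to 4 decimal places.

-0.2612

Heun: k1 = f(s_n, y_n); k2 = f(s_n + h, y_n + h·k1); y_{n+1} = y_n + (h/2)·(k1 + k2).
s=0.000000, y=-0.170000:
  k1 = f(0.000000, -0.170000) = -0.433500
  k2 = f(0.170000, -0.243695) = -0.639381
  y ← -0.170000 + (0.17/2)·(-0.433500 + (-0.639381)) = -0.261195
y(0.17) ≈ -0.2612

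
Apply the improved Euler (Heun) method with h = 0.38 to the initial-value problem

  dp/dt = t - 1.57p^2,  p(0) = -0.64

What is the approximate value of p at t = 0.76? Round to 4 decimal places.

Heun: k1 = f(t_n, p_n); k2 = f(t_n + h, p_n + h·k1); p_{n+1} = p_n + (h/2)·(k1 + k2).
t=0.000000, p=-0.640000:
  k1 = f(0.000000, -0.640000) = -0.643072
  k2 = f(0.380000, -0.884367) = -0.847906
  p ← -0.640000 + (0.38/2)·(-0.643072 + (-0.847906)) = -0.923286
t=0.380000, p=-0.923286:
  k1 = f(0.380000, -0.923286) = -0.958357
  k2 = f(0.760000, -1.287461) = -1.842364
  p ← -0.923286 + (0.38/2)·(-0.958357 + (-1.842364)) = -1.455423
p(0.76) ≈ -1.4554

-1.4554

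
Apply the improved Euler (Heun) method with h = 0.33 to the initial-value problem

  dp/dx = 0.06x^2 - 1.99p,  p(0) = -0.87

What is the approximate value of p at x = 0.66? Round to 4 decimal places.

-0.2665

Heun: k1 = f(x_n, p_n); k2 = f(x_n + h, p_n + h·k1); p_{n+1} = p_n + (h/2)·(k1 + k2).
x=0.000000, p=-0.870000:
  k1 = f(0.000000, -0.870000) = 1.731300
  k2 = f(0.330000, -0.298671) = 0.600889
  p ← -0.870000 + (0.33/2)·(1.731300 + 0.600889) = -0.485189
x=0.330000, p=-0.485189:
  k1 = f(0.330000, -0.485189) = 0.972060
  k2 = f(0.660000, -0.164409) = 0.353310
  p ← -0.485189 + (0.33/2)·(0.972060 + 0.353310) = -0.266503
p(0.66) ≈ -0.2665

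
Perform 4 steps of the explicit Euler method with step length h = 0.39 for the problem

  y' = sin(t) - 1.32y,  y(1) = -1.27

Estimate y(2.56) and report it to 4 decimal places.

0.5646

Euler: y_{n+1} = y_n + h·f(t_n, y_n).
t=1.000000, y=-1.270000: f=2.517871 → y ← -1.270000 + 0.39·2.517871 = -0.288030
t=1.390000, y=-0.288030: f=1.363901 → y ← -0.288030 + 0.39·1.363901 = 0.243891
t=1.780000, y=0.243891: f=0.656260 → y ← 0.243891 + 0.39·0.656260 = 0.499833
t=2.170000, y=0.499833: f=0.166006 → y ← 0.499833 + 0.39·0.166006 = 0.564575
y(2.56) ≈ 0.5646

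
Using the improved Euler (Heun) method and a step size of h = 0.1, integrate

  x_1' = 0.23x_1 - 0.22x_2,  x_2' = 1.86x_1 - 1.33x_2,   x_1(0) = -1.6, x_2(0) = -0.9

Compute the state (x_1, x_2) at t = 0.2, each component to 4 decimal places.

-1.6273, -1.2168

Heun on (x_1,x_2): k1 = f(t_n, state_n); k2 = f(t_n + h, state_n + h·k1); state_{n+1} = state_n + (h/2)·(k1 + k2).
0.000000: (-1.600000, -0.900000)
  k1 = (-0.170000, -1.779000)
  predictor → (-1.617000, -1.077900)
  k2 = (-0.134772, -1.574013)
  → (-1.615239, -1.067651)
0.100000: (-1.615239, -1.067651)
  k1 = (-0.136622, -1.584368)
  predictor → (-1.628901, -1.226087)
  k2 = (-0.104908, -1.399059)
  → (-1.627315, -1.216822)
(x_1(0.2), x_2(0.2)) ≈ (-1.6273, -1.2168)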